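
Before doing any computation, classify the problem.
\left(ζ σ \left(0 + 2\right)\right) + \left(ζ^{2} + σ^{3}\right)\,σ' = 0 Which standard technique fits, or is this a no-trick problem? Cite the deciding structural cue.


Verdict: the exact-equation method — equality of cross partials is the green light — assemble the potential function term by term.


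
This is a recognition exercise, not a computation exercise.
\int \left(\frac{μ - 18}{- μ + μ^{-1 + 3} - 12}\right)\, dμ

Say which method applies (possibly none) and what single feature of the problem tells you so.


Technique: partial fractions — a proper rational integrand whose denominator splits into simpler factors — decompose into partial fractions first.


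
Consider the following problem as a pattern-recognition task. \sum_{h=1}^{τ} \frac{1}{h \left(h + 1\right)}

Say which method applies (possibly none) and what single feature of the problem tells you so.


Best approach: telescoping — the summand \frac{1}{h \left(h + 1\right)} decomposes into fractions whose poles differ by an integer shift — the series collapses.


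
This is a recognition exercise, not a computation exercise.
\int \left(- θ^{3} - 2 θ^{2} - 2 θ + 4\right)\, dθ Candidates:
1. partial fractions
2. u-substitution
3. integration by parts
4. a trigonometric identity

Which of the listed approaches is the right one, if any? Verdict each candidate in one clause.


Method: no special technique — every term is a constant multiple of a power of θ; term-wise power-rule integration needs no preliminary transformation.
- partial fractions — there is no rational-function structure to decompose.
- u-substitution: no substitution does more than relabel what direct integration already handles.
- integration by parts: parts would only shuffle a directly integrable integrand.
- a trigonometric identity: with no trigonometric functions present, identity rewriting has no target.


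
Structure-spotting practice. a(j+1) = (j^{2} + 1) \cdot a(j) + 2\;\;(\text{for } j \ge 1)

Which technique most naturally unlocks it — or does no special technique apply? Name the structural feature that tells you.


Best approach: a summation factor — the coefficient j^{2} + 1 drifts with the index, so no fixed root exists; normalizing by the cumulative product telescopes it.


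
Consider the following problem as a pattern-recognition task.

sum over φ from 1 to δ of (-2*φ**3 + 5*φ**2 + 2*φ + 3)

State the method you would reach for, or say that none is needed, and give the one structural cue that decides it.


Method: no special technique — the sum is polynomial through and through; closed forms for each power of φ finish it directly.


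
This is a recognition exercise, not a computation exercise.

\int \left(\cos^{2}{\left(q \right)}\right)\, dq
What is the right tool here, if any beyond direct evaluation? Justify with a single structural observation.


Technique: a trigonometric identity — the exponent on \cos^{2}{\left(q \right)} is even — the power-reduction identity is the standard preprocessing step.


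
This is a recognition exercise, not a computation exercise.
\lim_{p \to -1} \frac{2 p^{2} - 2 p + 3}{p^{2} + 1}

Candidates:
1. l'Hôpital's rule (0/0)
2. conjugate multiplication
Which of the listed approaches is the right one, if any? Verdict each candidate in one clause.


Method: no special technique — the function is continuous at -1; evaluation is itself the limit, no machinery required.
- l'Hôpital's rule (0/0) — substituting the point produces a determinate value, not a 0 over 0 clash.
- conjugate multiplication — multiplying by a conjugate would not remove any indeterminacy here.


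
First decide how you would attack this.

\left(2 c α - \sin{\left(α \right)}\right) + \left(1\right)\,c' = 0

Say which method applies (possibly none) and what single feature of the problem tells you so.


Verdict: a linear integrating factor — the unknown enters only to the first power against a nonzero forcing term — the integrating-factor template applies directly.


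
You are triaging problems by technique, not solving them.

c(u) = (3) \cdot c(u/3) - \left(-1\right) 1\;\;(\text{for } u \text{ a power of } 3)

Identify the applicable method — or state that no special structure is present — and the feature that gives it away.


Method: the master substitution — the argument shrinks by the factor 3, so measure the index on a logarithmic scale and the recursion becomes a shift.


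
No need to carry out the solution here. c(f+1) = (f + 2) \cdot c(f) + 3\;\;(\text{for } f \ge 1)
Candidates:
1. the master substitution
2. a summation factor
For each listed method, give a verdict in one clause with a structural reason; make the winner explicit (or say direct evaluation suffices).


Best approach: a summation factor — first-order, linear, moving coefficient f + 2: the discrete analogue of an integrating factor handles it.
- the master substitution: the recursive argument is a shift of the index, not a fixed fraction of it.
- a summation factor: applicable, and directly so.


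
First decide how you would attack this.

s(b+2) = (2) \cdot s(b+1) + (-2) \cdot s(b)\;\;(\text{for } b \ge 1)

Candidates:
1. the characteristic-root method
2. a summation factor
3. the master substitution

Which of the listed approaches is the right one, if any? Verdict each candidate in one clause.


Technique: the characteristic-root method — linear, homogeneous, constant coefficients: solutions of the form r^b exist — find the roots of the characteristic polynomial.
- the characteristic-root method: yes — fits the structure here.
- a summation factor — the recurrence reaches back more than one step, outside the first-order family a summation factor normalizes.
- the master substitution: this is shift-type recursion, outside the divide-and-conquer template.


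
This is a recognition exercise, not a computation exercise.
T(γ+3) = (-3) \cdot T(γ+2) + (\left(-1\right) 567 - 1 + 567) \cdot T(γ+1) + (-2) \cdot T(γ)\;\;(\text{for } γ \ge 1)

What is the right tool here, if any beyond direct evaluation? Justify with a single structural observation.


Diagnosis: the characteristic-root method — no index-dependence in the weights and nothing inhomogeneous: classic characteristic-equation setup.


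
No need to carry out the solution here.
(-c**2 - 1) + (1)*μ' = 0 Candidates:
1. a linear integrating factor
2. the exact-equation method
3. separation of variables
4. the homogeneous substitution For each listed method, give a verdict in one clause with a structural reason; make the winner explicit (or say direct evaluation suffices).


Method: no special technique — solved for the derivative, μ never appears on the right — this is a direct integration in c, not a differential-equations problem at heart.
- a linear integrating factor: the linear template holds only trivially here (the unknown is absent, so the coefficient is zero) — the method is not the natural label.
- the exact-equation method: no dependence on the unknown anywhere: exactness is a label without content here.
- separation of variables — any separation here is vacuous (nothing depends on the unknown); direct integration is the honest label.
- the homogeneous substitution — the slope is not a function of the ratio of the variables alone.


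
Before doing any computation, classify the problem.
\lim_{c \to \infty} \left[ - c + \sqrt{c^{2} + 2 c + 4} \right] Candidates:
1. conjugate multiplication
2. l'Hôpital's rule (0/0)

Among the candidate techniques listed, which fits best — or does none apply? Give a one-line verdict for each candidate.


Method: conjugate multiplication — both pieces blow up but their difference is finite; the conjugate trick rationalizes \sqrt{c^{2} + 2 c + 4} - c.
- conjugate multiplication: applicable, and directly so.
- l'Hôpital's rule (0/0) — the expression is a difference driving to ∞ − ∞, not a 0/0 quotient — there is no ratio for the rule to differentiate.


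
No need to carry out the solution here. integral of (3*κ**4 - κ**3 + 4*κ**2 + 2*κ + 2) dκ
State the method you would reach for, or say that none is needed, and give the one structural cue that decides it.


Technique: no special technique — nothing composite, nothing rational, nothing trigonometric — each constant-multiple power of κ integrates by the power rule alone.


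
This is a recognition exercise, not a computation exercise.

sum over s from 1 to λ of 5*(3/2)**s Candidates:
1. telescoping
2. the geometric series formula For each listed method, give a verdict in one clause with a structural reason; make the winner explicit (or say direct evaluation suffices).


Best approach: the geometric series formula — each summand is the previous one scaled by 3/2; that constant multiplier is itself the geometric structure.
- telescoping: the summand is not presented as a shifted difference — a telescoping rewrite may exist, but the displayed structure does not offer one.
- the geometric series formula — applicable, and directly so.


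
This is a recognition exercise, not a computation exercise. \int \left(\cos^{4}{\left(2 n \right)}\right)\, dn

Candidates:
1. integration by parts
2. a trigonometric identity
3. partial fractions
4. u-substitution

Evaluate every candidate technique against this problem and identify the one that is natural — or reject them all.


Verdict: a trigonometric identity — \cos^{4}{\left(2 n \right)} calls for power reduction: rewrite via double angles before any antiderivative is attempted.
- integration by parts — not the fit here: there is no polynomial factor to ladder down — parts can still close the trigonometric product by recursion, though the identity rewrite is the direct route.
- a trigonometric identity: yes — fits the structure here.
- partial fractions: there is no rational-function structure to decompose.
- u-substitution — no subexpression of the integrand serves as a whole-integral substitution inner — individual terms may offer their own, but none carries its derivative as a factor of the full integrand; a working change of variable would have to be constructed from outside the expression.


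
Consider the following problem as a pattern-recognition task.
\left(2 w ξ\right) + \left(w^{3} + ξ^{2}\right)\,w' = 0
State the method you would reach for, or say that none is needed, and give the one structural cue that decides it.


Verdict: the exact-equation method — check exactness first: here it holds (2 w ξ, w^{3} + ξ^{2} have matching cross partials), so no integrating factor is needed.


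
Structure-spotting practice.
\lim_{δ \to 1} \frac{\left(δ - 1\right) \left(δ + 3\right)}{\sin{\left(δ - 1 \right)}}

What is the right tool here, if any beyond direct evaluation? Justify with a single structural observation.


Diagnosis: l'Hôpital's rule (0/0) — numerator and denominator both vanish at 1 — a genuine 0/0 form, which is exactly when l'Hôpital applies. Expanding numerator and denominator to first order gives the same value — the rule automates exactly that.


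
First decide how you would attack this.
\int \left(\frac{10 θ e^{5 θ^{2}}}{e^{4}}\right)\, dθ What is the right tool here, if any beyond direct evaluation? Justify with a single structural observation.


Diagnosis: u-substitution — collected, the integrand has one factor that is, up to a constant, the derivative of an inner expression the rest depends on — substitute for that inner expression.


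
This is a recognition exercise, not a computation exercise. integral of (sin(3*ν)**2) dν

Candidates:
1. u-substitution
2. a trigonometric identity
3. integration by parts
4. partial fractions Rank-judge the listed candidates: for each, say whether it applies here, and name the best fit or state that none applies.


Method: a trigonometric identity — the even exponent on sin(3*ν)**2 signals one move: rewrite via cos of the doubled angle.
- u-substitution — no subexpression of the integrand pairs with its own derivative as a factor — individual terms may offer their own substitutions, but any change of variable covering the whole integral would have to be constructed from outside the expression.
- a trigonometric identity — yes, a natural case for it.
- integration by parts — not the fit here: there is no polynomial factor to ladder down — parts can still close the trigonometric product by recursion, though the identity rewrite is the direct route.
- partial fractions — there is no rational-function structure to decompose.


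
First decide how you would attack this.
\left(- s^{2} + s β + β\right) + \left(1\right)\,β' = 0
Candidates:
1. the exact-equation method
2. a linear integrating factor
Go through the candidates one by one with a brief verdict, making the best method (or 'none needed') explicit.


Best approach: a linear integrating factor — the unknown enters only to the first power against a nonzero forcing term — the integrating-factor template applies directly.
- the exact-equation method: the mixed-partials test fails on this split — it is not an exact differential as presented.
- a linear integrating factor: applies; the problem has the shape this method handles.


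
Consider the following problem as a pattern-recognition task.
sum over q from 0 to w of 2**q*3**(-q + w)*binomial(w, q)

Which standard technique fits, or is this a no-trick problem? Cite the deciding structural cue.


Method: the binomial theorem — the summand is term q of a binomial expansion in 2 and 3; the whole sum is a single power.


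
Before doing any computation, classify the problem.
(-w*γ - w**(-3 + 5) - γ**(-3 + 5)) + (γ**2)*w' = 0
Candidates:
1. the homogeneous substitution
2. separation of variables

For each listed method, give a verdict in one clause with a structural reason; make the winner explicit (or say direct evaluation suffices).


Method: the homogeneous substitution — scaling γ and w together leaves the slope fixed — it depends only on w/γ, so substitute the ratio.
- the homogeneous substitution — a fit — the right tool for this form.
- separation of variables: the two dependences do not factor apart.


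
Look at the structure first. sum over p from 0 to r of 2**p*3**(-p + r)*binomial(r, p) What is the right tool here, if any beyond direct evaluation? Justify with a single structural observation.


Best approach: the binomial theorem — binomial coefficients against complementary powers of 2 and 3: recognize the binomial expansion and resum.


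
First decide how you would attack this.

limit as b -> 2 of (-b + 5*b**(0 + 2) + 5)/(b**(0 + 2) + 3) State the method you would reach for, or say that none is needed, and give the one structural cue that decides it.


Verdict: no special technique — the function is continuous at 2; evaluation is itself the limit, no machinery required.


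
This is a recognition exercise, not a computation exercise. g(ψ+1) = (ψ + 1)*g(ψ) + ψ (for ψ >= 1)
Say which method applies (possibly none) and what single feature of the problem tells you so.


Best approach: a summation factor — with the index-dependent coefficient ψ + 1, dividing by the cumulative product turns the left side into a pure difference.


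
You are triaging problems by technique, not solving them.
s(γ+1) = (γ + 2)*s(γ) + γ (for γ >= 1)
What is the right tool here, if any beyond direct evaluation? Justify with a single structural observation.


Diagnosis: a summation factor — with the index-dependent coefficient γ + 2, dividing by the cumulative product turns the left side into a pure difference.


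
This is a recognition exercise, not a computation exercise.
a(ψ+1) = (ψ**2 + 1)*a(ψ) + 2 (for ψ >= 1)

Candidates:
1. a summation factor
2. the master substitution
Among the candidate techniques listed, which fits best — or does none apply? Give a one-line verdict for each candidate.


Technique: a summation factor — because the multiplier ψ**2 + 1 is index-dependent, divide through by its running product and sum the resulting differences.
- a summation factor: yes — fits the structure here.
- the master substitution: the recursive argument is a shift of the index, not a fixed fraction of it.


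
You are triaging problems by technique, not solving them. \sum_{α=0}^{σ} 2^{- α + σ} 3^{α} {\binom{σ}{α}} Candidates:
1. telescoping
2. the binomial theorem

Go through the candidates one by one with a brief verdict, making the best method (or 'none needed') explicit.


Diagnosis: the binomial theorem — the binomial coefficients weight matched powers of 3 and 2, which is exactly the expansion of a binomial power.
- telescoping — as presented, consecutive terms share no shifted copy to cancel against — no rewrite is on display to change that.
- the binomial theorem — yes, a natural case for it.


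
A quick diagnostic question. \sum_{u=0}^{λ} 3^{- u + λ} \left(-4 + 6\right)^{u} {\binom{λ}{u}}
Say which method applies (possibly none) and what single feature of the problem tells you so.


Verdict: the binomial theorem — the summand is term u of a binomial expansion in (-4 + 6) and 3; the whole sum is a single power.


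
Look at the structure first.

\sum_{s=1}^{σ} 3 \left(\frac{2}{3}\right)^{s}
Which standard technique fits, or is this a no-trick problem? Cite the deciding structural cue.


Diagnosis: the geometric series formula — term-over-term division gives \frac{2}{3} every time — index-free ratio, geometric sum formula applies.


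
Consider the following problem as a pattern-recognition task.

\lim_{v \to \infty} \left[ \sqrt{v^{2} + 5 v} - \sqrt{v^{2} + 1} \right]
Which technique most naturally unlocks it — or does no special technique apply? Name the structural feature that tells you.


Technique: conjugate multiplication — \sqrt{v^{2} + 5 v} and \sqrt{v^{2} + 1} both blow up, but their difference is tame once the conjugate rationalizes it.


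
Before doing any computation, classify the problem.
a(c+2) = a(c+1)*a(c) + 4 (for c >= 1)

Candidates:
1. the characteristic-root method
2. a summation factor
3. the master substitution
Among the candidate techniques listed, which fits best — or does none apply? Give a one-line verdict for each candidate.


Technique: no special technique — a nonlinear dependence on earlier terms breaks linearity, and with it every superposition-based closed form.
- the characteristic-root method: nonlinearity rules out exponential-mode superposition from the start.
- a summation factor — no summation factor applies — the rule is not linear in the sequence values.
- the master substitution — the recursion steps by a constant offset, so exponential reindexing is pointless.


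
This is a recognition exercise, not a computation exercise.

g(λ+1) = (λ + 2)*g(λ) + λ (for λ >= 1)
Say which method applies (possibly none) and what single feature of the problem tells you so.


Technique: a summation factor — rescale the sequence by the product of the weights λ + 2 so far — the recurrence collapses to a plain running sum.


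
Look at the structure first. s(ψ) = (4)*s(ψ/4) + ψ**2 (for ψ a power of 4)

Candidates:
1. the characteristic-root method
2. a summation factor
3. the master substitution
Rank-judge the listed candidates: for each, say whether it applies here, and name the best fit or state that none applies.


Technique: the master substitution — the recursive call is at index ψ/4 rather than a shift, a divide-and-conquer shape — substituting ψ = 4^m linearizes it.
- the characteristic-root method: a divided-index call is not the fixed-shift linear shape that characteristic roots solve.
- a summation factor: the recursion divides its index rather than shifting it — there is no previous-term chain for a summation factor to telescope.
- the master substitution — applies; the problem has the shape this method handles.


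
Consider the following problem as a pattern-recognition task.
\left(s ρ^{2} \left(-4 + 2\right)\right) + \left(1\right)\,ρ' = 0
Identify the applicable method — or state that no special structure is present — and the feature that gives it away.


Technique: separation of variables — solved for the derivative, the right side splits multiplicatively into a function of each variable alone — divide and integrate each side.


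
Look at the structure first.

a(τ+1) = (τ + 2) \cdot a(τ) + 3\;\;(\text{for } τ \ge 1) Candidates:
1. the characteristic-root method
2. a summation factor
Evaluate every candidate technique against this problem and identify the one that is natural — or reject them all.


Technique: a summation factor — first-order linear but the coefficient τ + 2 moves with the index — divide by the cumulative product and telescope.
- the characteristic-root method — the coefficients vary with the index, breaking the constant-coefficient structure the method needs.
- a summation factor: applies; the problem has the shape this method handles.


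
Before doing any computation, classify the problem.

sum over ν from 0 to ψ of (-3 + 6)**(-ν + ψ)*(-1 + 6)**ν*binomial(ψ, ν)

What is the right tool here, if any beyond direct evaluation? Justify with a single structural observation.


Technique: the binomial theorem — the summand is term ν of a binomial expansion in (-1 + 6) and (-3 + 6); the whole sum is a single power.


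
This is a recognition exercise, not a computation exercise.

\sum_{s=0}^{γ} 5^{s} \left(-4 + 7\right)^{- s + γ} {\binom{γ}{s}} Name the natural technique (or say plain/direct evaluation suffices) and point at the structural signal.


Method: the binomial theorem — terms weighting {\binom{γ}{s}} against matched powers of 5 and (-4 + 7) reassemble into (5 + (-4 + 7))^γ by the binomial theorem.


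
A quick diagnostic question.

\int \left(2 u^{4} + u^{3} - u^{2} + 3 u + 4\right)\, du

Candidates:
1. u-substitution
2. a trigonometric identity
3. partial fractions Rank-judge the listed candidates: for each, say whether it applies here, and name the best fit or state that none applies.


Method: no special technique — scan for structure and find none: constant multiples of powers of u, integrate directly.
- u-substitution: no substitution does more than relabel what direct integration already handles.
- a trigonometric identity: with no trigonometric functions present, identity rewriting has no target.
- partial fractions — there is no rational-function structure to decompose.


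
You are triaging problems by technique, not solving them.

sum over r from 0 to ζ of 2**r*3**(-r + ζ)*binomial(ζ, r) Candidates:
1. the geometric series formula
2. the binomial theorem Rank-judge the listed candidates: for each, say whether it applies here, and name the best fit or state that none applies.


Best approach: the binomial theorem — binomial(ζ, r) weighting matched powers of 2 and 3 is the expanded form of (2 + 3)^ζ — fold it back up.
- the geometric series formula — consecutive terms are not related by a fixed multiplier.
- the binomial theorem — applicable, and directly so.


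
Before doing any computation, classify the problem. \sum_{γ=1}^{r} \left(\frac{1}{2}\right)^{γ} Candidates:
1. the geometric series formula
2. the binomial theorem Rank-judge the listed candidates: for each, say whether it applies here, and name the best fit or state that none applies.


Diagnosis: the geometric series formula — each summand is the previous one scaled by \frac{1}{2}; that constant multiplier is itself the geometric structure.
- the geometric series formula — applies; the problem has the shape this method handles.
- the binomial theorem — no binomial coefficients pair with matched powers.


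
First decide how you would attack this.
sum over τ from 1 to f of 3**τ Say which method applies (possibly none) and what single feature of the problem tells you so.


Verdict: the geometric series formula — consecutive terms stand in a fixed index-free ratio — the geometric sum formula closes it.


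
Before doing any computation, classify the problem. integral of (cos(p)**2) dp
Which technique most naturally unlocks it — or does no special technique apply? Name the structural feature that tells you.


Technique: a trigonometric identity — the exponent on cos(p)**2 is even — the power-reduction identity is the standard preprocessing step.


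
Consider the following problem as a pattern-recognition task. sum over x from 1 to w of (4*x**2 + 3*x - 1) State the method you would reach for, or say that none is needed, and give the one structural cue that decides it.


Method: no special technique — with only polynomial terms in x present, the classical sum-of-powers identities are all you need.


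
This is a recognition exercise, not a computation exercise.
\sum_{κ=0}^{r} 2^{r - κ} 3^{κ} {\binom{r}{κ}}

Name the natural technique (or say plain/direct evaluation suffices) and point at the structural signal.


Best approach: the binomial theorem — the binomial coefficients weight matched powers of 3 and 2, which is exactly the expansion of a binomial power.


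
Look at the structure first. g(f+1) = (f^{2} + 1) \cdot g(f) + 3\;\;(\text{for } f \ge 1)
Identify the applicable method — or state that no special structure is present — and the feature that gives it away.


Method: a summation factor — with the index-dependent coefficient f^{2} + 1, dividing by the cumulative product turns the left side into a pure difference.


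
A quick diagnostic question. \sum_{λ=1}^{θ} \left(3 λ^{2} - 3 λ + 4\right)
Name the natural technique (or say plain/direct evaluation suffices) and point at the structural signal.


Verdict: no special technique — the summand is a plain polynomial in λ (expanding first if it arrives factored); standard power-sum formulas evaluate it term by term.


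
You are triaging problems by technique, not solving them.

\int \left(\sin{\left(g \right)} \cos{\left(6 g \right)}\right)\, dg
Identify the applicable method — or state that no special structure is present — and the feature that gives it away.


Technique: a trigonometric identity — split \sin{\left(g \right)} \cos{\left(6 g \right)} with the angle-addition identities: the resulting sum integrates term by term.


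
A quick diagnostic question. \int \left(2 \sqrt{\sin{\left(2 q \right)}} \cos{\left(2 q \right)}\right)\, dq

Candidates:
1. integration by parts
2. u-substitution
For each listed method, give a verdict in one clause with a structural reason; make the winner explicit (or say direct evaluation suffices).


Best approach: u-substitution — collected, the integrand has one factor that is, up to a constant, the derivative of an inner expression the rest depends on — substitute for that inner expression.
- integration by parts — the nonconstant-polynomial-times-standard-kernel pattern (an exp, sine, cosine, or logarithm partner) is absent.
- u-substitution — a fit — the right tool for this form.


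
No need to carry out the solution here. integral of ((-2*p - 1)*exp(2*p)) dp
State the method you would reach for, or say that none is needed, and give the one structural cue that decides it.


Verdict: integration by parts — a polynomial factor -2*p - 1 multiplies exp(2*p); differentiating -2*p - 1 lowers its degree while exp(2*p) integrates cleanly, so parts wins.


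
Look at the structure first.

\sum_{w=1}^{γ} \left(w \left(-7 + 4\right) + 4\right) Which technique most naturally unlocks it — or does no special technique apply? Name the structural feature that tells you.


Method: no special technique — every summand is a constant multiple of a power of w — apply the standard power-sum identities one degree at a time.


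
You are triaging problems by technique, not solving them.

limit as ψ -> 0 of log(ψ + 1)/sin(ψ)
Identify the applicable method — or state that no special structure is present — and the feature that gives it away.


Method: l'Hôpital's rule (0/0) — substituting 0 gives 0 over 0; differentiate top and bottom once and re-evaluate. A local series expansion at the point resolves it as well; the rule is the packaged version of that step.


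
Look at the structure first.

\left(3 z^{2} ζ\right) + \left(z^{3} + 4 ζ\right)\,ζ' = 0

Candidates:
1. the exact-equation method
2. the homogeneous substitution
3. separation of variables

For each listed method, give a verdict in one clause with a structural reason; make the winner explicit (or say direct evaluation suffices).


Technique: the exact-equation method — equality of cross partials is the green light — assemble the potential function term by term.
- the exact-equation method: applies; the problem has the shape this method handles.
- the homogeneous substitution — the slope does not depend on the ratio of the variables alone.
- separation of variables: no division isolates the independent variable from the unknown.


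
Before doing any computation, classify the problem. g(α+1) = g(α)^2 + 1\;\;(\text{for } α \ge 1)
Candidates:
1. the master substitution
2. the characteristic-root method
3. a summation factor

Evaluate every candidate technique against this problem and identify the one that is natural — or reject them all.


Best approach: no special technique — the new term depends nonlinearly on the old ones, which disqualifies every superposition-based technique.
- the master substitution — there is no divide-the-index recursive argument.
- the characteristic-root method: the recursion is nonlinear in the sequence values, so no linear-modes ansatz applies.
- a summation factor: the recursion is nonlinear — outside the first-order linear family a summation factor addresses.


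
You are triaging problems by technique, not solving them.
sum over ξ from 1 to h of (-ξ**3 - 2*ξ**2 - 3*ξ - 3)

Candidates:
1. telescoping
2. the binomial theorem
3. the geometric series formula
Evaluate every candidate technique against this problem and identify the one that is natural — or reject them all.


Method: no special technique — the sum is polynomial through and through; closed forms for each power of ξ finish it directly.
- telescoping: writing out consecutive terms as given produces no pairwise cancellation.
- the binomial theorem — no binomial coefficients pair up with complementary powers here.
- the geometric series formula — there is no constant term-to-term ratio.


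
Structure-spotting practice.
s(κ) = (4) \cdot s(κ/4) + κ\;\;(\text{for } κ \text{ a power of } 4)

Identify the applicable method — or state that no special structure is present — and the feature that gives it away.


Technique: the master substitution — the argument shrinks by the factor 4, so measure the index on a logarithmic scale and the recursion becomes a shift.


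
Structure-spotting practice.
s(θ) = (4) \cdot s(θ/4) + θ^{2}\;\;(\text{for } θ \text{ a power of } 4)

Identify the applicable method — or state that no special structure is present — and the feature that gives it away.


Verdict: the master substitution — the argument shrinks by the factor 4, so measure the index on a logarithmic scale and the recursion becomes a shift.


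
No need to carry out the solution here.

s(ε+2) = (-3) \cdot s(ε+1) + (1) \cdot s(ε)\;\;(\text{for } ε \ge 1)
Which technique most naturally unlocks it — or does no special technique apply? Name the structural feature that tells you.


Method: the characteristic-root method — no index-dependence in the weights and nothing inhomogeneous: classic characteristic-equation setup.


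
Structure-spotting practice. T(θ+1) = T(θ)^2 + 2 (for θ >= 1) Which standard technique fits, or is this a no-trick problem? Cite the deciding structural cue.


Best approach: no special technique — a nonlinear dependence on earlier terms breaks linearity, and with it every superposition-based closed form.


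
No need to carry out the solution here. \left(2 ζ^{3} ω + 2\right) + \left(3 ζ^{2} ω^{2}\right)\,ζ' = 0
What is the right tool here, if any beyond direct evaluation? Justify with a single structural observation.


Technique: the exact-equation method — the cross partial derivatives of 2 ζ^{3} ω + 2 and 3 ζ^{2} ω^{2} agree, so the left side is the total differential of one potential in ω and ζ.


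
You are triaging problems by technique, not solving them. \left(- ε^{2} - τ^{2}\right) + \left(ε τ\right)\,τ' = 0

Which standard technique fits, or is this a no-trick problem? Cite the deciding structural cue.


Method: the homogeneous substitution — the slope's numerator and denominator have matching total degree, so it depends only on τ/ε and the ratio substitution collapses it. A Bernoulli rewrite works here as the equation stands — the homogeneous substitution is the more immediate reading.


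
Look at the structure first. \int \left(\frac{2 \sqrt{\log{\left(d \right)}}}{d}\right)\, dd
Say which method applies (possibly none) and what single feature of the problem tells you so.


Technique: u-substitution — collected, the integrand has one factor that is, up to a constant, the derivative of an inner expression the rest depends on — substitute for that inner expression.


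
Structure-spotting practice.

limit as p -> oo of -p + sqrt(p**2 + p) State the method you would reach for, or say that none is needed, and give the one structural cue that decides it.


Verdict: conjugate multiplication — the difference sqrt(p**2 + p) - p is an ∞ − ∞ stalemate; its conjugate partner breaks the tie.


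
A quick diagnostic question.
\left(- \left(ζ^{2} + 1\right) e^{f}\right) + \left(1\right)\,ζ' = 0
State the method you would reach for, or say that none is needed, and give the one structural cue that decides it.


Method: separation of variables — solved for the derivative, the right side splits multiplicatively into a function of each variable alone — divide and integrate each side.


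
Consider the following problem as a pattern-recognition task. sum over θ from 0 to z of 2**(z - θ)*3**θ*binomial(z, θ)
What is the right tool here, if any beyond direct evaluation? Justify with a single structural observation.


Diagnosis: the binomial theorem — the binomial coefficients weight matched powers of 3 and 2, which is exactly the expansion of a binomial power.


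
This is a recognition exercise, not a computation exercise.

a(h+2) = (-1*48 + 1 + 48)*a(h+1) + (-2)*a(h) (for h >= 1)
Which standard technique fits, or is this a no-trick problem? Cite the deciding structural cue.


Technique: the characteristic-root method — constant coefficients and linearity mean the ansatz r^h reduces it to solving the characteristic polynomial.


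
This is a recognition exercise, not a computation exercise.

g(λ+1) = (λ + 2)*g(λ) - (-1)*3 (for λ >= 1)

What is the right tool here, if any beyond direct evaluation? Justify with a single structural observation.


Verdict: a summation factor — normalize by the running product of λ + 2: the left side becomes a difference, and differences sum.


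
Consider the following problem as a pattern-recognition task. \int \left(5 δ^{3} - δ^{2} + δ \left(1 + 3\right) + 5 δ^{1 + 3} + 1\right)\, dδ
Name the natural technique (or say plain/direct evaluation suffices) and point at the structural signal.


Verdict: no special technique — every term is a constant multiple of a power of δ; term-wise power-rule integration needs no preliminary transformation.


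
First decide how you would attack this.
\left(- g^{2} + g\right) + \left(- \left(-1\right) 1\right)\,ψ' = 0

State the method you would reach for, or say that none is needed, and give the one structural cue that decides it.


Verdict: no special technique — the slope is a function of g alone, so integrate both sides directly.


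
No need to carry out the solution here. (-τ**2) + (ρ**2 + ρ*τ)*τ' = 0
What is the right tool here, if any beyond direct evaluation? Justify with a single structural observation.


Method: the homogeneous substitution — the slope's numerator and denominator have matching total degree, so it depends only on τ/ρ and the ratio substitution collapses it. With the right rearrangement (exchanging the roles of the variables where needed), this also fits a Bernoulli template; the homogeneous substitution reads the structure directly.


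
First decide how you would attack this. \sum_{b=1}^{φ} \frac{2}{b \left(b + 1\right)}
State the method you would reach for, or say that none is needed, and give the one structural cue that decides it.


Method: telescoping — \frac{2}{b \left(b + 1\right)} is a collapsed telescope: expand it into simple fractions to see the cancellation.


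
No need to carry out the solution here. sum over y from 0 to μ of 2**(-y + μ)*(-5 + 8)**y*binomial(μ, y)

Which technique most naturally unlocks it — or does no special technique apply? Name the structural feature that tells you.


Diagnosis: the binomial theorem — binomial(μ, y) weighting matched powers of (-5 + 8) and 2 is the expanded form of ((-5 + 8) + 2)^μ — fold it back up.


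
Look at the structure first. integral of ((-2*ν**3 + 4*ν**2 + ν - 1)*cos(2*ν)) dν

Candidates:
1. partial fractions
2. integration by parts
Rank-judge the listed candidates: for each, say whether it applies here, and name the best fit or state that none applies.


Technique: integration by parts — the integrand splits as -2*ν**3 + 4*ν**2 + ν - 1 times cos(2*ν) — repeatedly differentiating the polynomial part kills it, which is the parts ladder.
- partial fractions: the expression is not a ratio of polynomials that decomposes further.
- integration by parts — a fit — the right tool for this form.


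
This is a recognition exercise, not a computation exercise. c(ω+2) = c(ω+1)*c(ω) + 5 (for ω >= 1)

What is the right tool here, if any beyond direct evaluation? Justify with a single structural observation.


Method: no special technique — the recurrence is nonlinear in the sequence terms; no linear-recurrence method fits it as written — one iterates or studies it directly.


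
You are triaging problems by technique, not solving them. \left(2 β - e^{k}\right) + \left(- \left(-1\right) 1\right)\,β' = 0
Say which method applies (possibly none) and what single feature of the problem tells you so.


Best approach: a linear integrating factor — first power of β, nonzero forcing: the integrating-factor recipe applies verbatim with p = 2.


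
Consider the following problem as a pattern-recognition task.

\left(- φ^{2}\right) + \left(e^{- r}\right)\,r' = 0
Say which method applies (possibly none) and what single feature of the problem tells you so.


Method: separation of variables — one side of the product carries the independent variable, the other the unknown — the textbook separation shape. The equation is exact as it stands too — a potential function exists — though separation reads the split structure directly.


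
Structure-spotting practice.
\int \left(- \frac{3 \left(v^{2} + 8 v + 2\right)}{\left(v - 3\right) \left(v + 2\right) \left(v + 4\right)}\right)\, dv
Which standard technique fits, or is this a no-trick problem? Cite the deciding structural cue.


Method: partial fractions — the bottom factors while the top stays lower-degree — split into simple fractions and integrate piece by piece.


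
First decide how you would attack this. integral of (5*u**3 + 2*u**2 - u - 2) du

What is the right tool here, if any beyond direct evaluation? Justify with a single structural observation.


Verdict: no special technique — the integrand is a sum of constant multiples of powers of u — integrate term by term.


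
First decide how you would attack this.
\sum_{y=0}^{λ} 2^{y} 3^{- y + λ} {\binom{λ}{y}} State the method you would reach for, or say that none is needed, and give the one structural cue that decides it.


Method: the binomial theorem — terms weighting {\binom{λ}{y}} against matched powers of 2 and 3 reassemble into (2 + 3)^λ by the binomial theorem.
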